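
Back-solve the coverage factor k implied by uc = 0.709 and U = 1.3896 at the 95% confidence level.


k = U / uc
k = 1.3896 / 0.709
k = 1.96

1.96


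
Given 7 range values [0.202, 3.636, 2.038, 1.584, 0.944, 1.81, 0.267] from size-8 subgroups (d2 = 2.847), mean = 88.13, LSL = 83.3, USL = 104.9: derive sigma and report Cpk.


R_bar = (0.202 + 3.636 + 2.038 + 1.584 + 0.944 + 1.81 + 0.267) / 7 = 1.4972857
sigma = R_bar / d2 = 1.4972857 / 2.847 = 0.525917
Cp = (USL - LSL)/(6*sigma) = (104.9 - 83.3)/(6*0.525917) = 6.8452
Cpu = (104.9 - 88.13)/(3*0.525917) = 10.6291
Cpl = (88.13 - 83.3)/(3*0.525917) = 3.0613
Cpk = min(Cpu, Cpl) = 3.0613

3.0613


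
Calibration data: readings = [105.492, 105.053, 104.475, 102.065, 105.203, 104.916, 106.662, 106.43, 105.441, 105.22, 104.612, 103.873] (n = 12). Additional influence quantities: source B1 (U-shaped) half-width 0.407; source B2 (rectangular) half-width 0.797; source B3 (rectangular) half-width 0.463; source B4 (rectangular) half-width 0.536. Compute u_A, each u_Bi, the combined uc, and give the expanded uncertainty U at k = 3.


mean = (105.492 + 105.053 + 104.475 + 102.065 + 105.203 + 104.916 + 106.662 + 106.43 + 105.441 + 105.22 + 104.612 + 103.873) / 12 = 104.9535
s = sqrt(sum((x - mean)^2)/(n-1)) = 1.1919327
u_A = s / sqrt(n) = 1.1919327 / sqrt(12) = 0.34408133
u_B1 = 0.407 / sqrt(2) = 0.28779246
u_B2 = 0.797 / sqrt(3) = 0.46014816
u_B3 = 0.463 / sqrt(3) = 0.26731317
u_B4 = 0.536 / sqrt(3) = 0.30945974
uc = sqrt(0.34408133^2 + 0.28779246^2 + 0.46014816^2 + 0.26731317^2 + 0.30945974^2) = 0.76169184
U = k * uc = 3 * 0.76169184
U = 2.2851

2.2851


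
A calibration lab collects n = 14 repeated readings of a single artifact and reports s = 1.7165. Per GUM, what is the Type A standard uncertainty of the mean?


u_A = s / sqrt(n)
u_A = 1.7165 / sqrt(14)
u_A = 1.7165 / 3.7416574
u_A = 0.4588

0.4588


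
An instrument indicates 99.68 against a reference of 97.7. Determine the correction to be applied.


Correction = standard - reading
= 97.7 - 99.68
= -1.9800

-1.9800


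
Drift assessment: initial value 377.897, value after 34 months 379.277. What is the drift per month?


rate = (v2 - v1) / months
= (379.277 - 377.897) / 34
= 1.3800 / 34
= 0.0406

0.0406


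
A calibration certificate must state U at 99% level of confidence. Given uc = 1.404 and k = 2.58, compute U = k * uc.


U = k * uc
U = 2.58 * 1.404
U = 3.6223

3.6223


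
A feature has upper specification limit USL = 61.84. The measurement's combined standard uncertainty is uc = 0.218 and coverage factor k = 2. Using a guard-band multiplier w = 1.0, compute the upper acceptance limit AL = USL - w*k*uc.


U = k * uc = 2 * 0.218 = 0.436
guard band g = w * U = 1.0 * 0.436 = 0.436
AL = USL - g = 61.84 - 0.436
AL = 61.4040

61.4040


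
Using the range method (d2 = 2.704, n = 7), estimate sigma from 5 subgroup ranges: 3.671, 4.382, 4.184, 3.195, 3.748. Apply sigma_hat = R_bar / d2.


R_bar = (3.671 + 4.382 + 4.184 + 3.195 + 3.748) / 5
R_bar = 19.18 / 5 = 3.836
sigma_hat = R_bar / d2 = 3.836 / 2.704 = 1.4186

1.4186


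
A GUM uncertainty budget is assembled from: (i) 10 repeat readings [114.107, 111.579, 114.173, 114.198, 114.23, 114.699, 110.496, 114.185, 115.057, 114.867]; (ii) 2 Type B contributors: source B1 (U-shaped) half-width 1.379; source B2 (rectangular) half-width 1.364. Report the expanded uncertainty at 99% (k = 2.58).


mean = (114.107 + 111.579 + 114.173 + 114.198 + 114.23 + 114.699 + 110.496 + 114.185 + 115.057 + 114.867) / 10 = 113.7591
s = sqrt(sum((x - mean)^2)/(n-1)) = 1.4938457
u_A = s / sqrt(n) = 1.4938457 / sqrt(10) = 0.47239549
u_B1 = 1.379 / sqrt(2) = 0.97510025
u_B2 = 1.364 / sqrt(3) = 0.78750577
uc = sqrt(0.47239549^2 + 0.97510025^2 + 0.78750577^2) = 1.3394564
U = k * uc = 2.58 * 1.3394564
U = 3.4558

3.4558


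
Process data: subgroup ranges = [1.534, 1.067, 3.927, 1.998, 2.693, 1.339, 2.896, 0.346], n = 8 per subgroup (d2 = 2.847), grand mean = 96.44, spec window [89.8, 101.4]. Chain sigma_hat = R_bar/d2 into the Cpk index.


R_bar = (1.534 + 1.067 + 3.927 + 1.998 + 2.693 + 1.339 + 2.896 + 0.346) / 8 = 1.975
sigma = R_bar / d2 = 1.975 / 2.847 = 0.69371268
Cp = (USL - LSL)/(6*sigma) = (101.4 - 89.8)/(6*0.69371268) = 2.7869
Cpu = (101.4 - 96.44)/(3*0.69371268) = 2.3833
Cpl = (96.44 - 89.8)/(3*0.69371268) = 3.1906
Cpk = min(Cpu, Cpl) = 2.3833

2.3833


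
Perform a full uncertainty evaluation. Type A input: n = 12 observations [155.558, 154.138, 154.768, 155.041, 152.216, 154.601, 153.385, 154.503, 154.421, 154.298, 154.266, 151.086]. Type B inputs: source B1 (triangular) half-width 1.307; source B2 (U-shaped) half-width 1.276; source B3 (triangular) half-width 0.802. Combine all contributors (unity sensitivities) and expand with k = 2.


mean = (155.558 + 154.138 + 154.768 + 155.041 + 152.216 + 154.601 + 153.385 + 154.503 + 154.421 + 154.298 + 154.266 + 151.086) / 12 = 154.0234167
s = sqrt(sum((x - mean)^2)/(n-1)) = 1.2474199
u_A = s / sqrt(n) = 1.2474199 / sqrt(12) = 0.36009911
u_B1 = 1.307 / sqrt(6) = 0.53358052
u_B2 = 1.276 / sqrt(2) = 0.90226825
u_B3 = 0.802 / sqrt(6) = 0.32741513
uc = sqrt(0.36009911^2 + 0.53358052^2 + 0.90226825^2 + 0.32741513^2) = 1.1557111
U = k * uc = 2 * 1.1557111
U = 2.3114

2.3114


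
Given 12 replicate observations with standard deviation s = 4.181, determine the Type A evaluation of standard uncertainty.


u_A = s / sqrt(n)
u_A = 4.181 / sqrt(12)
u_A = 4.181 / 3.4641016
u_A = 1.2070

1.2070


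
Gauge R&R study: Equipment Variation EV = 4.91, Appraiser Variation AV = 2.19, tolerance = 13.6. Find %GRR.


GRR = sqrt(EV^2 + AV^2) = sqrt(4.91^2 + 2.19^2) = 5.3762626
%GRR = GRR / tol * 100 = 5.3762626 / 13.6 * 100
%GRR = 39.5313

39.5313


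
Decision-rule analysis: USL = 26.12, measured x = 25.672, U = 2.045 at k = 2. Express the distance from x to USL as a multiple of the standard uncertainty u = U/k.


u = U / k = 2.045 / 2 = 1.0225
margin = |USL - x| = |26.12 - 25.672| = 0.448
z = margin / u = 0.448 / 1.0225
z = 0.4381

0.4381


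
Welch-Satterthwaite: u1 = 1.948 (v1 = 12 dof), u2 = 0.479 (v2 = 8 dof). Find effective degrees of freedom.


uc = sqrt(u1^2 + u2^2) = sqrt(1.948^2 + 0.479^2) = 2.0060272
v_eff = uc^4 / (u1^4/v1 + u2^4/v2)
= 2.0060272^4 / (1.948^4/12 + 0.479^4/8)
= 16.193744 / 1.2065619
v_eff = 13.4214

13.4214


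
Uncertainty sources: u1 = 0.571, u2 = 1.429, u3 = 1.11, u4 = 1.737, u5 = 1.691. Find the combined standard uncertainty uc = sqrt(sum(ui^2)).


uc = sqrt(0.571^2 + 1.429^2 + 1.11^2 + 1.737^2 + 1.691^2)
uc = sqrt(9.476832)
uc = 3.0784

3.0784


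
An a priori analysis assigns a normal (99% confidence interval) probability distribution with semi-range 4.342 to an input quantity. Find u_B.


u_B = half_width / 2.576
u_B = 4.342 / 2.576
u_B = 1.6856

1.6856


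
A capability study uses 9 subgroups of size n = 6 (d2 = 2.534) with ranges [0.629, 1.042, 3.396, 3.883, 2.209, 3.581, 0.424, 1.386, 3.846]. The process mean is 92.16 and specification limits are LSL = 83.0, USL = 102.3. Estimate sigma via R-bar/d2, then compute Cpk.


R_bar = (0.629 + 1.042 + 3.396 + 3.883 + 2.209 + 3.581 + 0.424 + 1.386 + 3.846) / 9 = 2.2662222
sigma = R_bar / d2 = 2.2662222 / 2.534 = 0.89432605
Cp = (USL - LSL)/(6*sigma) = (102.3 - 83.0)/(6*0.89432605) = 3.5967
Cpu = (102.3 - 92.16)/(3*0.89432605) = 3.7794
Cpl = (92.16 - 83.0)/(3*0.89432605) = 3.4141
Cpk = min(Cpu, Cpl) = 3.4141

3.4141


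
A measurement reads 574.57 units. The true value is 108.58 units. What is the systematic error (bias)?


Systematic error = measured - true
= 574.57 - 108.58
= 465.9900

465.9900


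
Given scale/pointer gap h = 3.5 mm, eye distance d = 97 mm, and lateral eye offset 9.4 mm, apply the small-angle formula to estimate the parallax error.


error = h * offset / d
= 3.5 * 9.4 / 97
= 0.3392

0.3392


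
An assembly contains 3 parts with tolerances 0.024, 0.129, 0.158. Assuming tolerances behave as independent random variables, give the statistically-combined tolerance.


RSS = sqrt(0.024^2 + 0.129^2 + 0.158^2)
= sqrt(0.042181)
= 0.2054

0.2054


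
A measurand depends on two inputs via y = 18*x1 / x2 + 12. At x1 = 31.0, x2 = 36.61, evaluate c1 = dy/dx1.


y = 18*x1 / x2 + 12
dy/dx1 = 18/x2
Evaluate at x2 = 36.61: c1 = 18 / 36.61
c1 = 0.4917

0.4917


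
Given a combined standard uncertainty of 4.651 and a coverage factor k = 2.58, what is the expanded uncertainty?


U = k * uc
U = 2.58 * 4.651
U = 11.9996

11.9996


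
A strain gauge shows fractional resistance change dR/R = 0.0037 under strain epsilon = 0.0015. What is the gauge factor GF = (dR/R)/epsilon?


GF = (dR/R) / epsilon
= 0.0037 / 0.0015
= 2.4667

2.4667


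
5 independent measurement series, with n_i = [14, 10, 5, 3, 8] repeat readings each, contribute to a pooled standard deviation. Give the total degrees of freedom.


nu = sum_i (n_i - 1)
nu = ((14 - 1) + (10 - 1) + (5 - 1) + (3 - 1) + (8 - 1))
nu = 13 + 9 + 4 + 2 + 7
nu = 35

35


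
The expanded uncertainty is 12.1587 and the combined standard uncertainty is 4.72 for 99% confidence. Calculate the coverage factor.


k = U / uc
k = 12.1587 / 4.72
k = 2.576

2.576


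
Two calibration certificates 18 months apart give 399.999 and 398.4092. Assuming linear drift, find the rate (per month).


rate = (v2 - v1) / months
= (398.4092 - 399.999) / 18
= -1.5898 / 18
= -0.0883

-0.0883


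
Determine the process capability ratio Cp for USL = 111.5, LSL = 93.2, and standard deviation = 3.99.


Cp = (USL - LSL) / (6 * sigma)
= (111.5 - 93.2) / (6 * 3.99)
= 18.3000 / 23.9400
= 0.7644

0.7644


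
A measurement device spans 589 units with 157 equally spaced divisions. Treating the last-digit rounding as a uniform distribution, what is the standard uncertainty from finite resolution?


resolution = range / divisions
resolution = 589 / 157 = 3.7515924
u_res = resolution / (2*sqrt(3))
u_res = 3.7515924 / 3.4641016
u_res = 1.0830

1.0830


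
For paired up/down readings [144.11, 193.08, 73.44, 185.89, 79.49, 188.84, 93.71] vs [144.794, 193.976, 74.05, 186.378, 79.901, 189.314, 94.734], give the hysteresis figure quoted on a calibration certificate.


|144.11 - 144.794| = 0.6840
|193.08 - 193.976| = 0.8960
|73.44 - 74.05| = 0.6100
|185.89 - 186.378| = 0.4880
|79.49 - 79.901| = 0.4110
|188.84 - 189.314| = 0.4740
|93.71 - 94.734| = 1.0240
hysteresis = max(diffs) = 1.0240

1.0240


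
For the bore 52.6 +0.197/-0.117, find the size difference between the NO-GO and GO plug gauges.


GO = nominal - lower_tol (smallest hole = maximum material condition)
GO = 52.6 - 0.117 = 52.483
NO-GO = nominal + upper_tol (largest hole = least material condition)
NO-GO = 52.6 + 0.197 = 52.797
spread = NO-GO - GO = 52.797 - 52.483 = 0.3140

0.3140


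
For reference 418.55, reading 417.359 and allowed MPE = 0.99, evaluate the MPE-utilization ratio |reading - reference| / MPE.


e = indication - reference = 417.359 - 418.55 = -1.1910
|e| = 1.1910
ratio = |e| / MPE = 1.1910 / 0.99
ratio = 1.2030

1.2030


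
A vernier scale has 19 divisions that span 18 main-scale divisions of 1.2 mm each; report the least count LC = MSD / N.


LC = MSD / n_div
= 1.2 / 19
= 0.0632

0.0632


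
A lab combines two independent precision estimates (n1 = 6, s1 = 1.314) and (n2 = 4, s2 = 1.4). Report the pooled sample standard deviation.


s_p = sqrt(((n1-1)*s1^2 + (n2-1)*s2^2) / (n1+n2-2))
numerator = (6-1)*1.314^2 + (4-1)*1.4^2 = 8.63298 + 5.88 = 14.51298
denominator = 6 + 4 - 2 = 8
s_p^2 = 14.51298 / 8 = 1.8141225
s_p = sqrt(1.8141225) = 1.3469

1.3469


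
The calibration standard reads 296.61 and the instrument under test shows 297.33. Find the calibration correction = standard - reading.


Correction = standard - reading
= 296.61 - 297.33
= -0.7200

-0.7200


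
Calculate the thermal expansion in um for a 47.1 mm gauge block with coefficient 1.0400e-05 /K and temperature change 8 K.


dL = L * alpha * dT
= 47.1 * 1.0400e-05 * 8
= 0.0039187 mm
dL_um = 0.0039187 * 1000 = 3.9187 um

3.9187


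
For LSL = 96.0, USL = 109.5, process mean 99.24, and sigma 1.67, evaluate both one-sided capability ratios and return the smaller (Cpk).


Cpu = (USL - mean) / (3*sigma) = (109.5 - 99.24) / (3*1.67) = 2.0479
Cpl = (mean - LSL) / (3*sigma) = (99.24 - 96.0) / (3*1.67) = 0.6467
Cpk = min(Cpu, Cpl) = 0.6467

0.6467


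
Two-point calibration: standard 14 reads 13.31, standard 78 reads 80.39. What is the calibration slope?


slope = (y2 - y1) / (x2 - x1)
= (80.39 - 13.31) / (78 - 14)
= 67.0800 / 64
= 1.0481

1.0481


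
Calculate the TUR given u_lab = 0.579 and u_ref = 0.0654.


TUR = u_lab / u_ref
= 0.579 / 0.0654
= 8.8532

8.8532


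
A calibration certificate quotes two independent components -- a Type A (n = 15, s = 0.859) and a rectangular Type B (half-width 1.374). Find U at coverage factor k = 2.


u_A = s / sqrt(n) = 0.859 / sqrt(15) = 0.22179285
u_B = half_width / sqrt(3) = 1.374 / sqrt(3) = 0.79327927
uc = sqrt(u_A^2 + u_B^2) = sqrt(0.22179285^2 + 0.79327927^2) = 0.82370144
U = k * uc = 2 * 0.82370144
U = 1.6474

1.6474


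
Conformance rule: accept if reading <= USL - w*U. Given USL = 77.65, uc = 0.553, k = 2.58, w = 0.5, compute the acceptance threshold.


U = k * uc = 2.58 * 0.553 = 1.42674
guard band g = w * U = 0.5 * 1.42674 = 0.71337
AL = USL - g = 77.65 - 0.71337
AL = 76.9366

76.9366


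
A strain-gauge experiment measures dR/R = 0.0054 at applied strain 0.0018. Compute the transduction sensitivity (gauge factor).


GF = (dR/R) / epsilon
= 0.0054 / 0.0018
= 3.0000

3.0000


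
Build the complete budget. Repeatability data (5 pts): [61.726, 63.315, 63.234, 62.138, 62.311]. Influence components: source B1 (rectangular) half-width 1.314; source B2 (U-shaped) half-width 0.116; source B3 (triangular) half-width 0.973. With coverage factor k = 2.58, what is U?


mean = (61.726 + 63.315 + 63.234 + 62.138 + 62.311) / 5 = 62.5448
s = sqrt(sum((x - mean)^2)/(n-1)) = 0.69978332
u_A = s / sqrt(n) = 0.69978332 / sqrt(5) = 0.31295261
u_B1 = 1.314 / sqrt(3) = 0.75863825
u_B2 = 0.116 / sqrt(2) = 0.082024387
u_B3 = 0.973 / sqrt(6) = 0.39722559
uc = sqrt(0.31295261^2 + 0.75863825^2 + 0.082024387^2 + 0.39722559^2) = 0.91541657
U = k * uc = 2.58 * 0.91541657
U = 2.3618

2.3618


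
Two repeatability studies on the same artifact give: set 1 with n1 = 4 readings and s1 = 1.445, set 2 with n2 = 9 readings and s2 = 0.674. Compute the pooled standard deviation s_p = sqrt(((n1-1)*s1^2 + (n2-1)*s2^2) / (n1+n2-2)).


s_p = sqrt(((n1-1)*s1^2 + (n2-1)*s2^2) / (n1+n2-2))
numerator = (4-1)*1.445^2 + (9-1)*0.674^2 = 6.264075 + 3.634208 = 9.898283
denominator = 4 + 9 - 2 = 11
s_p^2 = 9.898283 / 11 = 0.89984391
s_p = sqrt(0.89984391) = 0.9486

0.9486


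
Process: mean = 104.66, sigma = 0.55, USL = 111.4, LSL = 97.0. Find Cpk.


Cpu = (USL - mean) / (3*sigma) = (111.4 - 104.66) / (3*0.55) = 4.0848
Cpl = (mean - LSL) / (3*sigma) = (104.66 - 97.0) / (3*0.55) = 4.6424
Cpk = min(Cpu, Cpl) = 4.0848

4.0848


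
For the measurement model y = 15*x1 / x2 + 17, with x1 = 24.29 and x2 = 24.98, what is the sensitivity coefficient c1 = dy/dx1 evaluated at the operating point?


y = 15*x1 / x2 + 17
dy/dx1 = 15/x2
Evaluate at x2 = 24.98: c1 = 15 / 24.98
c1 = 0.6005

0.6005


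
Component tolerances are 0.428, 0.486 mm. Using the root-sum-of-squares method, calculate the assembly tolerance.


RSS = sqrt(0.428^2 + 0.486^2)
= sqrt(0.41938)
= 0.6476

0.6476


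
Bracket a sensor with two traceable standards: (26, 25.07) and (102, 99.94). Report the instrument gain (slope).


slope = (y2 - y1) / (x2 - x1)
= (99.94 - 25.07) / (102 - 26)
= 74.8700 / 76
= 0.9851

0.9851


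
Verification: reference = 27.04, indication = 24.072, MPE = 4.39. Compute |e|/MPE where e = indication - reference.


e = indication - reference = 24.072 - 27.04 = -2.9680
|e| = 2.9680
ratio = |e| / MPE = 2.9680 / 4.39
ratio = 0.6761

0.6761


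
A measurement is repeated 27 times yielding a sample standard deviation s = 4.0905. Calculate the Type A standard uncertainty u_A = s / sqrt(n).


u_A = s / sqrt(n)
u_A = 4.0905 / sqrt(27)
u_A = 4.0905 / 5.1961524
u_A = 0.7872

0.7872


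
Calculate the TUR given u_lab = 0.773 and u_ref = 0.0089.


TUR = u_lab / u_ref
= 0.773 / 0.0089
= 86.8539

86.8539


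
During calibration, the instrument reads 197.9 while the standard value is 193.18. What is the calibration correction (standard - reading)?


Correction = standard - reading
= 193.18 - 197.9
= -4.7200

-4.7200


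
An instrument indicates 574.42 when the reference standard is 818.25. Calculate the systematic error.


Systematic error = measured - true
= 574.42 - 818.25
= -243.8300

-243.8300


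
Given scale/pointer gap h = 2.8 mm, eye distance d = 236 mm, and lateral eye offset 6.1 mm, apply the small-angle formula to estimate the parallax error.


error = h * offset / d
= 2.8 * 6.1 / 236
= 0.0724

0.0724


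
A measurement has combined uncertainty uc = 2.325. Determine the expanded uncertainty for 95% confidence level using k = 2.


U = k * uc
U = 2 * 2.325
U = 4.6500

4.6500


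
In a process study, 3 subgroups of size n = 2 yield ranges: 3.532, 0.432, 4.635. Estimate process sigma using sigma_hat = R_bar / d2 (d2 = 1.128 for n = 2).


R_bar = (3.532 + 0.432 + 4.635) / 3
R_bar = 8.599 / 3 = 2.8663333
sigma_hat = R_bar / d2 = 2.8663333 / 1.128 = 2.5411

2.5411


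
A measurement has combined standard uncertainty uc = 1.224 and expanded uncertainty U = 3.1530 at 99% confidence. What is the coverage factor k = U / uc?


k = U / uc
k = 3.1530 / 1.224
k = 2.576

2.576


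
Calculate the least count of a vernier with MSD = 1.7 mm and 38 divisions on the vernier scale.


LC = MSD / n_div
= 1.7 / 38
= 0.0447

0.0447


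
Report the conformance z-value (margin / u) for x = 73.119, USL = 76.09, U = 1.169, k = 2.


u = U / k = 1.169 / 2 = 0.5845
margin = |USL - x| = |76.09 - 73.119| = 2.971
z = margin / u = 2.971 / 0.5845
z = 5.0830

5.0830


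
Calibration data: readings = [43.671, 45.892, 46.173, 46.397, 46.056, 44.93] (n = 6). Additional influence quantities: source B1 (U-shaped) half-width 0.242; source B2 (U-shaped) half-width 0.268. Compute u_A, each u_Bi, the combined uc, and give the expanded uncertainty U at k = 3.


mean = (43.671 + 45.892 + 46.173 + 46.397 + 46.056 + 44.93) / 6 = 45.51983333
s = sqrt(sum((x - mean)^2)/(n-1)) = 1.0380866
u_A = s / sqrt(n) = 1.0380866 / sqrt(6) = 0.42379708
u_B1 = 0.242 / sqrt(2) = 0.17111984
u_B2 = 0.268 / sqrt(2) = 0.18950462
uc = sqrt(0.42379708^2 + 0.17111984^2 + 0.18950462^2) = 0.49477062
U = k * uc = 3 * 0.49477062
U = 1.4843

1.4843


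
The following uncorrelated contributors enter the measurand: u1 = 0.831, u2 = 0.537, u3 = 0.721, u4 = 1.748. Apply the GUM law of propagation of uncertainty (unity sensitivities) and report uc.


uc = sqrt(0.831^2 + 0.537^2 + 0.721^2 + 1.748^2)
uc = sqrt(4.554275)
uc = 2.1341

2.1341


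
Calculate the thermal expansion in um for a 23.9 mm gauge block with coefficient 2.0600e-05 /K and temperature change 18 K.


dL = L * alpha * dT
= 23.9 * 2.0600e-05 * 18
= 0.0088621 mm
dL_um = 0.0088621 * 1000 = 8.8621 um

8.8621


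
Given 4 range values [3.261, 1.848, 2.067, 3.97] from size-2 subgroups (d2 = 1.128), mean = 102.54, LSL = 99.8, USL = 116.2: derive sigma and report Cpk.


R_bar = (3.261 + 1.848 + 2.067 + 3.97) / 4 = 2.7865
sigma = R_bar / d2 = 2.7865 / 1.128 = 2.4703014
Cp = (USL - LSL)/(6*sigma) = (116.2 - 99.8)/(6*2.4703014) = 1.1065
Cpu = (116.2 - 102.54)/(3*2.4703014) = 1.8432
Cpl = (102.54 - 99.8)/(3*2.4703014) = 0.3697
Cpk = min(Cpu, Cpl) = 0.3697

0.3697


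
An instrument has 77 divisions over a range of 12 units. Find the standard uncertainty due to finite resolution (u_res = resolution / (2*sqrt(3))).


resolution = range / divisions
resolution = 12 / 77 = 0.15584416
u_res = resolution / (2*sqrt(3))
u_res = 0.15584416 / 3.4641016
u_res = 0.0450

0.0450


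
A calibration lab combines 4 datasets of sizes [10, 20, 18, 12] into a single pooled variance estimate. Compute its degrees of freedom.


nu = sum_i (n_i - 1)
nu = ((10 - 1) + (20 - 1) + (18 - 1) + (12 - 1))
nu = 9 + 19 + 17 + 11
nu = 56

56


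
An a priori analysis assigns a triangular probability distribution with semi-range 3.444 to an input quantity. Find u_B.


u_B = half_width / sqrt(6)
u_B = 3.444 / 2.4494897
u_B = 1.4060

1.4060


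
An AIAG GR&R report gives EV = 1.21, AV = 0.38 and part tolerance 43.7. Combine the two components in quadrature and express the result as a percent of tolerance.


GRR = sqrt(EV^2 + AV^2) = sqrt(1.21^2 + 0.38^2) = 1.2682665
%GRR = GRR / tol * 100 = 1.2682665 / 43.7 * 100
%GRR = 2.9022

2.9022


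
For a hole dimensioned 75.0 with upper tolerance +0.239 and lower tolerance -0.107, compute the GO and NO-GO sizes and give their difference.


GO = nominal - lower_tol (smallest hole = maximum material condition)
GO = 75.0 - 0.107 = 74.893
NO-GO = nominal + upper_tol (largest hole = least material condition)
NO-GO = 75.0 + 0.239 = 75.239
spread = NO-GO - GO = 75.239 - 74.893 = 0.3460

0.3460


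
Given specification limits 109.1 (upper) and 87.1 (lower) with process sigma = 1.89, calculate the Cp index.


Cp = (USL - LSL) / (6 * sigma)
= (109.1 - 87.1) / (6 * 1.89)
= 22.0000 / 11.3400
= 1.9400

1.9400


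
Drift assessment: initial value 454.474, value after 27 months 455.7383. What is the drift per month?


rate = (v2 - v1) / months
= (455.7383 - 454.474) / 27
= 1.2643 / 27
= 0.0468

0.0468


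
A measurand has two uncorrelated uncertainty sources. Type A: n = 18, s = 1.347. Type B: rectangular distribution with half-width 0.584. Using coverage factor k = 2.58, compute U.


u_A = s / sqrt(n) = 1.347 / sqrt(18) = 0.31749094
u_B = half_width / sqrt(3) = 0.584 / sqrt(3) = 0.33717256
uc = sqrt(u_A^2 + u_B^2) = sqrt(0.31749094^2 + 0.33717256^2) = 0.46312615
U = k * uc = 2.58 * 0.46312615
U = 1.1949

1.1949


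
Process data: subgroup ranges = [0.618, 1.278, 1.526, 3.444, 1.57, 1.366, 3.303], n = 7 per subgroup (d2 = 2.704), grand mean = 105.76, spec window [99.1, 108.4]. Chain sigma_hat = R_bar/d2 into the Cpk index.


R_bar = (0.618 + 1.278 + 1.526 + 3.444 + 1.57 + 1.366 + 3.303) / 7 = 1.8721429
sigma = R_bar / d2 = 1.8721429 / 2.704 = 0.69236054
Cp = (USL - LSL)/(6*sigma) = (108.4 - 99.1)/(6*0.69236054) = 2.2387
Cpu = (108.4 - 105.76)/(3*0.69236054) = 1.2710
Cpl = (105.76 - 99.1)/(3*0.69236054) = 3.2064
Cpk = min(Cpu, Cpl) = 1.2710

1.2710


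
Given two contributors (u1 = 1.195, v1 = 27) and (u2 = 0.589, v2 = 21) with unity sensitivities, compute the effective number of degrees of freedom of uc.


uc = sqrt(u1^2 + u2^2) = sqrt(1.195^2 + 0.589^2) = 1.332271
v_eff = uc^4 / (u1^4/v1 + u2^4/v2)
= 1.332271^4 / (1.195^4/27 + 0.589^4/21)
= 3.1504334 / 0.081259129
v_eff = 38.7702

38.7702


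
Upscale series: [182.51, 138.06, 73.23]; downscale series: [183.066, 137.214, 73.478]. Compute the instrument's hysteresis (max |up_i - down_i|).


|182.51 - 183.066| = 0.5560
|138.06 - 137.214| = 0.8460
|73.23 - 73.478| = 0.2480
hysteresis = max(diffs) = 0.8460

0.8460


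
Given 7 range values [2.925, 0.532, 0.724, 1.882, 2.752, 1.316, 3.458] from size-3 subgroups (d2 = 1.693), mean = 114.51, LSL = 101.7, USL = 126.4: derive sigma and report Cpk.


R_bar = (2.925 + 0.532 + 0.724 + 1.882 + 2.752 + 1.316 + 3.458) / 7 = 1.9412857
sigma = R_bar / d2 = 1.9412857 / 1.693 = 1.1466543
Cp = (USL - LSL)/(6*sigma) = (126.4 - 101.7)/(6*1.1466543) = 3.5902
Cpu = (126.4 - 114.51)/(3*1.1466543) = 3.4564
Cpl = (114.51 - 101.7)/(3*1.1466543) = 3.7239
Cpk = min(Cpu, Cpl) = 3.4564

3.4564


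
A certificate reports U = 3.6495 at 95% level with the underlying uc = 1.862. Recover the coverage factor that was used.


k = U / uc
k = 3.6495 / 1.862
k = 1.96

1.96


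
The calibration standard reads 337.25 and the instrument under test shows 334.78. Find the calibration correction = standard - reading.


Correction = standard - reading
= 337.25 - 334.78
= 2.4700

2.4700


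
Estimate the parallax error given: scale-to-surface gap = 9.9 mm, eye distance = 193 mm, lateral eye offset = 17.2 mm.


error = h * offset / d
= 9.9 * 17.2 / 193
= 0.8823

0.8823


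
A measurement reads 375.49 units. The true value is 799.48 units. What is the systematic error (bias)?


Systematic error = measured - true
= 375.49 - 799.48
= -423.9900

-423.9900


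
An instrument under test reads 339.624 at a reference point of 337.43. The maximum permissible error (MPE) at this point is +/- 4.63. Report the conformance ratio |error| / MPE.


e = indication - reference = 339.624 - 337.43 = 2.1940
|e| = 2.1940
ratio = |e| / MPE = 2.1940 / 4.63
ratio = 0.4739

0.4739


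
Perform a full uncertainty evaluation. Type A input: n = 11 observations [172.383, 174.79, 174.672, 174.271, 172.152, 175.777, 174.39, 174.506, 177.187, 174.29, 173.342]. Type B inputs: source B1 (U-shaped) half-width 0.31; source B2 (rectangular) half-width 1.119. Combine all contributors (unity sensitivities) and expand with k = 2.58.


mean = (172.383 + 174.79 + 174.672 + 174.271 + 172.152 + 175.777 + 174.39 + 174.506 + 177.187 + 174.29 + 173.342) / 11 = 174.3418182
s = sqrt(sum((x - mean)^2)/(n-1)) = 1.4189285
u_A = s / sqrt(n) = 1.4189285 / sqrt(11) = 0.42782304
u_B1 = 0.31 / sqrt(2) = 0.2192031
u_B2 = 1.119 / sqrt(3) = 0.64605495
uc = sqrt(0.42782304^2 + 0.2192031^2 + 0.64605495^2) = 0.80527607
U = k * uc = 2.58 * 0.80527607
U = 2.0776

2.0776


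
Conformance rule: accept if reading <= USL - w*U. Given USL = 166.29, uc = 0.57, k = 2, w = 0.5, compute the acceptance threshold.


U = k * uc = 2 * 0.57 = 1.14
guard band g = w * U = 0.5 * 1.14 = 0.57
AL = USL - g = 166.29 - 0.57
AL = 165.7200

165.7200


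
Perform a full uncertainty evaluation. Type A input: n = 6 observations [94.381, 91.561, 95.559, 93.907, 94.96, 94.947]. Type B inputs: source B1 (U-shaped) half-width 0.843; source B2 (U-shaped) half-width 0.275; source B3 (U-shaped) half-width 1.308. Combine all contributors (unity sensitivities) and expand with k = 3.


mean = (94.381 + 91.561 + 95.559 + 93.907 + 94.96 + 94.947) / 6 = 94.21916667
s = sqrt(sum((x - mean)^2)/(n-1)) = 1.4186766
u_A = s / sqrt(n) = 1.4186766 / sqrt(6) = 0.5791723
u_B1 = 0.843 / sqrt(2) = 0.59609102
u_B2 = 0.275 / sqrt(2) = 0.19445436
u_B3 = 1.308 / sqrt(2) = 0.92489567
uc = sqrt(0.5791723^2 + 0.59609102^2 + 0.19445436^2 + 0.92489567^2) = 1.2585744
U = k * uc = 3 * 1.2585744
U = 3.7757

3.7757


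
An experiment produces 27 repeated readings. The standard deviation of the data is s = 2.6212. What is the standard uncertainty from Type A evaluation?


u_A = s / sqrt(n)
u_A = 2.6212 / sqrt(27)
u_A = 2.6212 / 5.1961524
u_A = 0.5045

0.5045


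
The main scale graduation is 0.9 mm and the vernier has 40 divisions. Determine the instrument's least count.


LC = MSD / n_div
= 0.9 / 40
= 0.0225

0.0225


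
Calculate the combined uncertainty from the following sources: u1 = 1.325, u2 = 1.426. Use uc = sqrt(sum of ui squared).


uc = sqrt(1.325^2 + 1.426^2)
uc = sqrt(3.789101)
uc = 1.9466

1.9466


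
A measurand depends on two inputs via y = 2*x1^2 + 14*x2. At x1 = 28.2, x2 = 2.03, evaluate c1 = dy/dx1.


y = 2*x1^2 + 14*x2
dy/dx1 = 2*2*x1
Evaluate at x1 = 28.2: c1 = 4 * 28.2
c1 = 112.8000

112.8000


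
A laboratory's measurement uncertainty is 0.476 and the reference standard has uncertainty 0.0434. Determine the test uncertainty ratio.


TUR = u_lab / u_ref
= 0.476 / 0.0434
= 10.9677

10.9677


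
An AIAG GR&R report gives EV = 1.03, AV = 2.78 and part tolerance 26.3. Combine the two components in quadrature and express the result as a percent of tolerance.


GRR = sqrt(EV^2 + AV^2) = sqrt(1.03^2 + 2.78^2) = 2.9646754
%GRR = GRR / tol * 100 = 2.9646754 / 26.3 * 100
%GRR = 11.2725

11.2725


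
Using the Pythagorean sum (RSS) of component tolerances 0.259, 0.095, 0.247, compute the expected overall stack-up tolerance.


RSS = sqrt(0.259^2 + 0.095^2 + 0.247^2)
= sqrt(0.137115)
= 0.3703

0.3703


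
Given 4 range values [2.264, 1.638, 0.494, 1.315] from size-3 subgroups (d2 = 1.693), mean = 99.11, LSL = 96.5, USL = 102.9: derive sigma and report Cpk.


R_bar = (2.264 + 1.638 + 0.494 + 1.315) / 4 = 1.42775
sigma = R_bar / d2 = 1.42775 / 1.693 = 0.84332546
Cp = (USL - LSL)/(6*sigma) = (102.9 - 96.5)/(6*0.84332546) = 1.2648
Cpu = (102.9 - 99.11)/(3*0.84332546) = 1.4980
Cpl = (99.11 - 96.5)/(3*0.84332546) = 1.0316
Cpk = min(Cpu, Cpl) = 1.0316

1.0316


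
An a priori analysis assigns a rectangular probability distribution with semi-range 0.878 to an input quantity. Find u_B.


u_B = half_width / sqrt(3)
u_B = 0.878 / 1.7320508
u_B = 0.5069

0.5069


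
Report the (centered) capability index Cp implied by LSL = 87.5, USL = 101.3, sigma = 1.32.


Cp = (USL - LSL) / (6 * sigma)
= (101.3 - 87.5) / (6 * 1.32)
= 13.8000 / 7.9200
= 1.7424

1.7424


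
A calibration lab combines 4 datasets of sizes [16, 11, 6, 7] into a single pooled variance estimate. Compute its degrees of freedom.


nu = sum_i (n_i - 1)
nu = ((16 - 1) + (11 - 1) + (6 - 1) + (7 - 1))
nu = 15 + 10 + 5 + 6
nu = 36

36


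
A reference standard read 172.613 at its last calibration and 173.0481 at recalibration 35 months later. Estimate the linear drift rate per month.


rate = (v2 - v1) / months
= (173.0481 - 172.613) / 35
= 0.4351 / 35
= 0.0124

0.0124


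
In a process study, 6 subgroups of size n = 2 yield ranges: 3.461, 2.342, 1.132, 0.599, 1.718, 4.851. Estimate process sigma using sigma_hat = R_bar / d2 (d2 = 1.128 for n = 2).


R_bar = (3.461 + 2.342 + 1.132 + 0.599 + 1.718 + 4.851) / 6
R_bar = 14.103 / 6 = 2.3505
sigma_hat = R_bar / d2 = 2.3505 / 1.128 = 2.0838

2.0838


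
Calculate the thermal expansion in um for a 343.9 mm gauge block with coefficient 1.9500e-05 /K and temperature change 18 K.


dL = L * alpha * dT
= 343.9 * 1.9500e-05 * 18
= 0.1207089 mm
dL_um = 0.1207089 * 1000 = 120.7089 um

120.7089


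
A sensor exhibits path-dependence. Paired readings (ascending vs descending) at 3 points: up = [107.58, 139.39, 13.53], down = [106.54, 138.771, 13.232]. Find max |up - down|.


|107.58 - 106.54| = 1.0400
|139.39 - 138.771| = 0.6190
|13.53 - 13.232| = 0.2980
hysteresis = max(diffs) = 1.0400

1.0400


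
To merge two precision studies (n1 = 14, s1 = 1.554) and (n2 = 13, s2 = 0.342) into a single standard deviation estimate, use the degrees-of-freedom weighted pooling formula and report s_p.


s_p = sqrt(((n1-1)*s1^2 + (n2-1)*s2^2) / (n1+n2-2))
numerator = (14-1)*1.554^2 + (13-1)*0.342^2 = 31.393908 + 1.403568 = 32.797476
denominator = 14 + 13 - 2 = 25
s_p^2 = 32.797476 / 25 = 1.311899
s_p = sqrt(1.311899) = 1.1454

1.1454


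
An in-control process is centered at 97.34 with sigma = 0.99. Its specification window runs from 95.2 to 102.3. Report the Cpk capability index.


Cpu = (USL - mean) / (3*sigma) = (102.3 - 97.34) / (3*0.99) = 1.6700
Cpl = (mean - LSL) / (3*sigma) = (97.34 - 95.2) / (3*0.99) = 0.7205
Cpk = min(Cpu, Cpl) = 0.7205

0.7205


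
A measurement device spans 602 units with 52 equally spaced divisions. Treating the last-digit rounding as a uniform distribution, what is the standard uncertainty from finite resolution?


resolution = range / divisions
resolution = 602 / 52 = 11.576923
u_res = resolution / (2*sqrt(3))
u_res = 11.576923 / 3.4641016
u_res = 3.3420

3.3420


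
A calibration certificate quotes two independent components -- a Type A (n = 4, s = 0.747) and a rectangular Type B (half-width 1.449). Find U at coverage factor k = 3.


u_A = s / sqrt(n) = 0.747 / sqrt(4) = 0.3735
u_B = half_width / sqrt(3) = 1.449 / sqrt(3) = 0.83658054
uc = sqrt(u_A^2 + u_B^2) = sqrt(0.3735^2 + 0.83658054^2) = 0.91617097
U = k * uc = 3 * 0.91617097
U = 2.7485

2.7485


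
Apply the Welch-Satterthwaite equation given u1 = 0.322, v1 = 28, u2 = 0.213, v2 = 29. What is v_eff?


uc = sqrt(u1^2 + u2^2) = sqrt(0.322^2 + 0.213^2) = 0.38607383
v_eff = uc^4 / (u1^4/v1 + u2^4/v2)
= 0.38607383^4 / (0.322^4/28 + 0.213^4/29)
= 0.022216797 / 0.00045491931
v_eff = 48.8368

48.8368


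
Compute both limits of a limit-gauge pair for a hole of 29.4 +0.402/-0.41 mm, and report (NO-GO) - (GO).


GO = nominal - lower_tol (smallest hole = maximum material condition)
GO = 29.4 - 0.41 = 28.99
NO-GO = nominal + upper_tol (largest hole = least material condition)
NO-GO = 29.4 + 0.402 = 29.802
spread = NO-GO - GO = 29.802 - 28.99 = 0.8120

0.8120


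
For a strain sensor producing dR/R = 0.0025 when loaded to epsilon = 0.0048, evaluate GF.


GF = (dR/R) / epsilon
= 0.0025 / 0.0048
= 0.5208

0.5208


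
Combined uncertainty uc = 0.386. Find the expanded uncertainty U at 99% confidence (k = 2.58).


U = k * uc
U = 2.58 * 0.386
U = 0.9959

0.9959


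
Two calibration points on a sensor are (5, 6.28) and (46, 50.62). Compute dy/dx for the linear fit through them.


slope = (y2 - y1) / (x2 - x1)
= (50.62 - 6.28) / (46 - 5)
= 44.3400 / 41
= 1.0815

1.0815


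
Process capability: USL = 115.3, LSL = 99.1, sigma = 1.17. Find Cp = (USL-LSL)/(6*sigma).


Cp = (USL - LSL) / (6 * sigma)
= (115.3 - 99.1) / (6 * 1.17)
= 16.2000 / 7.0200
= 2.3077

2.3077


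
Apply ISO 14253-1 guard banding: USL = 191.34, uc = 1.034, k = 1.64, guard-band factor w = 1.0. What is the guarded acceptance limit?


U = k * uc = 1.64 * 1.034 = 1.69576
guard band g = w * U = 1.0 * 1.69576 = 1.69576
AL = USL - g = 191.34 - 1.69576
AL = 189.6442

189.6442


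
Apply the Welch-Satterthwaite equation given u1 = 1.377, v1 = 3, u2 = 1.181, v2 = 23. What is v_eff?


uc = sqrt(u1^2 + u2^2) = sqrt(1.377^2 + 1.181^2) = 1.814081
v_eff = uc^4 / (u1^4/v1 + u2^4/v2)
= 1.814081^4 / (1.377^4/3 + 1.181^4/23)
= 10.829956 / 1.2830159
v_eff = 8.4410

8.4410


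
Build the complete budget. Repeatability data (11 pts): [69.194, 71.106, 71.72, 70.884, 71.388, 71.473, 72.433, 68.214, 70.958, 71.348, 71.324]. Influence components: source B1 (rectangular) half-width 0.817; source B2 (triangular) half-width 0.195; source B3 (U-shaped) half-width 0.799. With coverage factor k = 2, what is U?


mean = (69.194 + 71.106 + 71.72 + 70.884 + 71.388 + 71.473 + 72.433 + 68.214 + 70.958 + 71.348 + 71.324) / 11 = 70.91290909
s = sqrt(sum((x - mean)^2)/(n-1)) = 1.1890625
u_A = s / sqrt(n) = 1.1890625 / sqrt(11) = 0.35851583
u_B1 = 0.817 / sqrt(3) = 0.47169517
u_B2 = 0.195 / sqrt(6) = 0.079608417
u_B3 = 0.799 / sqrt(2) = 0.56497832
uc = sqrt(0.35851583^2 + 0.47169517^2 + 0.079608417^2 + 0.56497832^2) = 0.8225375
U = k * uc = 2 * 0.8225375
U = 1.6451

1.6451


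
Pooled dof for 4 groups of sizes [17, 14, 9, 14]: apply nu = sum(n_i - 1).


nu = sum_i (n_i - 1)
nu = ((17 - 1) + (14 - 1) + (9 - 1) + (14 - 1))
nu = 16 + 13 + 8 + 13
nu = 50

50


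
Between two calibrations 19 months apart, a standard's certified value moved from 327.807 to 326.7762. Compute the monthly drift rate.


rate = (v2 - v1) / months
= (326.7762 - 327.807) / 19
= -1.0308 / 19
= -0.0543

-0.0543


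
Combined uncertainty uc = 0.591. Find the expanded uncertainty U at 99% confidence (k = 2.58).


U = k * uc
U = 2.58 * 0.591
U = 1.5248

1.5248


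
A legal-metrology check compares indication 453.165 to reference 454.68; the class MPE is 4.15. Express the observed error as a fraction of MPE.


e = indication - reference = 453.165 - 454.68 = -1.5150
|e| = 1.5150
ratio = |e| / MPE = 1.5150 / 4.15
ratio = 0.3651

0.3651


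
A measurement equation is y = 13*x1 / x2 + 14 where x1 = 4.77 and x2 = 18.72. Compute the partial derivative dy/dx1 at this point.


y = 13*x1 / x2 + 14
dy/dx1 = 13/x2
Evaluate at x2 = 18.72: c1 = 13 / 18.72
c1 = 0.6944

0.6944


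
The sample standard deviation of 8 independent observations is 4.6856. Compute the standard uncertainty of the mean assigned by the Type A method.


u_A = s / sqrt(n)
u_A = 4.6856 / sqrt(8)
u_A = 4.6856 / 2.8284271
u_A = 1.6566

1.6566


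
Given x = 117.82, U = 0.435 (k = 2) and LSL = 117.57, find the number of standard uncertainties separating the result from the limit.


u = U / k = 0.435 / 2 = 0.2175
margin = |LSL - x| = |117.57 - 117.82| = 0.25
z = margin / u = 0.25 / 0.2175
z = 1.1494

1.1494


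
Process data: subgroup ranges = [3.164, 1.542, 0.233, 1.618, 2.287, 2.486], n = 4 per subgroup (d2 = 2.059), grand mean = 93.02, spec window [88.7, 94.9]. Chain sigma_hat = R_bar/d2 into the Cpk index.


R_bar = (3.164 + 1.542 + 0.233 + 1.618 + 2.287 + 2.486) / 6 = 1.8883333
sigma = R_bar / d2 = 1.8883333 / 2.059 = 0.91711185
Cp = (USL - LSL)/(6*sigma) = (94.9 - 88.7)/(6*0.91711185) = 1.1267
Cpu = (94.9 - 93.02)/(3*0.91711185) = 0.6833
Cpl = (93.02 - 88.7)/(3*0.91711185) = 1.5701
Cpk = min(Cpu, Cpl) = 0.6833

0.6833


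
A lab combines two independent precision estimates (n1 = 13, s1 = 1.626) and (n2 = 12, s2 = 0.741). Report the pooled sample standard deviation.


s_p = sqrt(((n1-1)*s1^2 + (n2-1)*s2^2) / (n1+n2-2))
numerator = (13-1)*1.626^2 + (12-1)*0.741^2 = 31.726512 + 6.039891 = 37.766403
denominator = 13 + 12 - 2 = 23
s_p^2 = 37.766403 / 23 = 1.6420175
s_p = sqrt(1.6420175) = 1.2814

1.2814


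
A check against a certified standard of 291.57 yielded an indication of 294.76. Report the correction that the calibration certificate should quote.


Correction = standard - reading
= 291.57 - 294.76
= -3.1900

-3.1900


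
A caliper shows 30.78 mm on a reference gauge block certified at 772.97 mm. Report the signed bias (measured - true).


Systematic error = measured - true
= 30.78 - 772.97
= -742.1900

-742.1900


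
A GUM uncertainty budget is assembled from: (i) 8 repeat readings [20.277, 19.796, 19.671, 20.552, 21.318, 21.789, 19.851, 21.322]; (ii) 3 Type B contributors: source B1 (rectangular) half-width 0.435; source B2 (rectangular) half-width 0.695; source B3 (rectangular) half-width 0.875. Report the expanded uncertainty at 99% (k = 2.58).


mean = (20.277 + 19.796 + 19.671 + 20.552 + 21.318 + 21.789 + 19.851 + 21.322) / 8 = 20.572
s = sqrt(sum((x - mean)^2)/(n-1)) = 0.81252235
u_A = s / sqrt(n) = 0.81252235 / sqrt(8) = 0.28727003
u_B1 = 0.435 / sqrt(3) = 0.25114737
u_B2 = 0.695 / sqrt(3) = 0.40125844
u_B3 = 0.875 / sqrt(3) = 0.50518149
uc = sqrt(0.28727003^2 + 0.25114737^2 + 0.40125844^2 + 0.50518149^2) = 0.74954369
U = k * uc = 2.58 * 0.74954369
U = 1.9338

1.9338


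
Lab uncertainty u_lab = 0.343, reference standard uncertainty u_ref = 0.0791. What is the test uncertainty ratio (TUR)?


TUR = u_lab / u_ref
= 0.343 / 0.0791
= 4.3363

4.3363


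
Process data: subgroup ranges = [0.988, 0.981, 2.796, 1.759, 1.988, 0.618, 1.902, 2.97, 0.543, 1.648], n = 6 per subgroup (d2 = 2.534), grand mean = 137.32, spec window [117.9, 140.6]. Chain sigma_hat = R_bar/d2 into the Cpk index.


R_bar = (0.988 + 0.981 + 2.796 + 1.759 + 1.988 + 0.618 + 1.902 + 2.97 + 0.543 + 1.648) / 10 = 1.6193
sigma = R_bar / d2 = 1.6193 / 2.534 = 0.6390292
Cp = (USL - LSL)/(6*sigma) = (140.6 - 117.9)/(6*0.6390292) = 5.9204
Cpu = (140.6 - 137.32)/(3*0.6390292) = 1.7109
Cpl = (137.32 - 117.9)/(3*0.6390292) = 10.1299
Cpk = min(Cpu, Cpl) = 1.7109

1.7109


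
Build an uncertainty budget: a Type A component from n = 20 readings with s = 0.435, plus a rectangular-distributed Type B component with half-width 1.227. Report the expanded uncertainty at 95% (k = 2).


u_A = s / sqrt(n) = 0.435 / sqrt(20) = 0.097268957
u_B = half_width / sqrt(3) = 1.227 / sqrt(3) = 0.70840878
uc = sqrt(u_A^2 + u_B^2) = sqrt(0.097268957^2 + 0.70840878^2) = 0.71505542
U = k * uc = 2 * 0.71505542
U = 1.4301

1.4301


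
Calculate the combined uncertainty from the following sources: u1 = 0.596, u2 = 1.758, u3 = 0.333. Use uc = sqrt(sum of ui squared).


uc = sqrt(0.596^2 + 1.758^2 + 0.333^2)
uc = sqrt(3.556669)
uc = 1.8859

1.8859
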